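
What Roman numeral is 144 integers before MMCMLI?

MMCMLI = 2951
2951 - 144 = 2807

MMDCCCVII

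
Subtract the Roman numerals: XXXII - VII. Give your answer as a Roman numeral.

XXXII = 32
VII = 7
32 - 7 = 25

XXV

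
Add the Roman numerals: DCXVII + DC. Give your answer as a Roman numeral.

DCXVII = 617
DC = 600
617 + 600 = 1217

MCCXVII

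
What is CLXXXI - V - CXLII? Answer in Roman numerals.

CLXXXI = 181, V = 5, CXLII = 142
181 - 5 = 176
176 - 142 = 34

XXXIV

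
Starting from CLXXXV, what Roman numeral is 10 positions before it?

CLXXXV = 185
185 - 10 = 175

CLXXV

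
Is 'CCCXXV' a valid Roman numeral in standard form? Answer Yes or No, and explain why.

'CCCXXV': Check the rules: uses only the symbols I, V, X, L, C, D, M; no symbol is repeated more than three times in a row; V, L and D each appear at most once; no smaller symbol precedes a larger one (values never increase from left to right). Value: C (100) + C (100) + C (100) + X (10) + X (10) + V (5) = 325. So it is a valid standard Roman numeral.

Yes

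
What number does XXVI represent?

XXVI: X=10, X=10, V=5, I=1
10 + 10 + 5 + 1 = 26

26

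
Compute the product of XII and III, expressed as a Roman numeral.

XII = 12
III = 3
12 × 3 = 36

XXXVI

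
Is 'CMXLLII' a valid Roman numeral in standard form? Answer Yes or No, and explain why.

'CMXLLII': L should not appear more than once

No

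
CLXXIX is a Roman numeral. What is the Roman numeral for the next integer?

CLXXIX = 179; next is 180

CLXXX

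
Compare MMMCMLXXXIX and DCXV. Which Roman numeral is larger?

MMMCMLXXXIX = 3989
DCXV = 615
3989 is larger

MMMCMLXXXIX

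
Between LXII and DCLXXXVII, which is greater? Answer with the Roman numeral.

LXII = 62
DCLXXXVII = 687
687 is larger

DCLXXXVII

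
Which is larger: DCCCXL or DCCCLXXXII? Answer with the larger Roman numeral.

DCCCXL = 840
DCCCLXXXII = 882
882 is larger

DCCCLXXXII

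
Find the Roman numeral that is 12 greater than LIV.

LIV = 54
54 + 12 = 66

LXVI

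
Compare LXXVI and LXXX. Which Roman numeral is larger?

LXXVI = 76
LXXX = 80
80 is larger

LXXX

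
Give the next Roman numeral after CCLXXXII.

CCLXXXII = 282, so the next integer is 282 + 1 = 283

CCLXXXIII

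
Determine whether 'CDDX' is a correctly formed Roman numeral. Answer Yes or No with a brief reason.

'CDDX': D should not appear more than once

No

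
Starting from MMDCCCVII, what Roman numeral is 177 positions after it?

MMDCCCVII = 2807
2807 + 177 = 2984

MMCMLXXXIV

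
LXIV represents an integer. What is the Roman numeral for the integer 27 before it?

LXIV = 64
64 - 27 = 37

XXXVII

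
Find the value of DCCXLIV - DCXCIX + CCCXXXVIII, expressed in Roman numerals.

DCCXLIV = 744, DCXCIX = 699, CCCXXXVIII = 338
744 - 699 = 45
45 + 338 = 383

CCCLXXXIII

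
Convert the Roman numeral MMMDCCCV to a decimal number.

MMMDCCCV: M=1000, M=1000, M=1000, D=500, C=100, C=100, C=100, V=5
1000 + 1000 + 1000 + 500 + 100 + 100 + 100 + 5 = 3805

3805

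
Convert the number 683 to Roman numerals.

Convert 683 to Roman numerals:
  683 contains 1×500 (D)
  183 contains 1×100 (C)
  83 contains 1×50 (L)
  33 contains 3×10 (XXX)
  3 contains 3×1 (III)

DCLXXXIII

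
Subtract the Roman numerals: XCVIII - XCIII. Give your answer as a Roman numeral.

XCVIII = 98
XCIII = 93
98 - 93 = 5

V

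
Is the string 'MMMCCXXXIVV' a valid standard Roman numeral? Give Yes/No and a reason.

'MMMCCXXXIVV': V should not appear more than once

No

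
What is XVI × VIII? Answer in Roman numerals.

XVI = 16
VIII = 8
16 × 8 = 128

CXXVIII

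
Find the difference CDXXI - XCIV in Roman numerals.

CDXXI = 421
XCIV = 94
421 - 94 = 327

CCCXXVII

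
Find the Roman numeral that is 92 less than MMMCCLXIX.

MMMCCLXIX = 3269
3269 - 92 = 3177

MMMCLXXVII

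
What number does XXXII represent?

XXXII: X=10, X=10, X=10, I=1, I=1
10 + 10 + 10 + 1 + 1 = 32

32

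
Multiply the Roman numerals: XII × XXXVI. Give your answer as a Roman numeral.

XII = 12
XXXVI = 36
12 × 36 = 432

CDXXXII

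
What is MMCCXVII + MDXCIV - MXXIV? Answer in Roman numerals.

MMCCXVII = 2217, MDXCIV = 1594, MXXIV = 1024
2217 + 1594 = 3811
3811 - 1024 = 2787

MMDCCLXXXVII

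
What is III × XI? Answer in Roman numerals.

III = 3
XI = 11
3 × 11 = 33

XXXIII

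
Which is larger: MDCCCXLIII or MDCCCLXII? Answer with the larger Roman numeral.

MDCCCXLIII = 1843
MDCCCLXII = 1862
1862 is larger

MDCCCLXII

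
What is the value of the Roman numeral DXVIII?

DXVIII: D=500, X=10, V=5, I=1, I=1, I=1
500 + 10 + 5 + 1 + 1 + 1 = 518

518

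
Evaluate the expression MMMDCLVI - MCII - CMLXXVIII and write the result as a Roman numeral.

MMMDCLVI = 3656, MCII = 1102, CMLXXVIII = 978
3656 - 1102 = 2554
2554 - 978 = 1576

MDLXXVI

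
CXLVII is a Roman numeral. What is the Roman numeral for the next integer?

CXLVII = 147; next is 148

CXLVIII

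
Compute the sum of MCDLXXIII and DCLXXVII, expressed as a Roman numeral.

MCDLXXIII = 1473
DCLXXVII = 677
1473 + 677 = 2150

MMCL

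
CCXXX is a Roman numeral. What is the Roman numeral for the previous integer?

CCXXX = 230, so the previous integer is 230 - 1 = 229

CCXXIX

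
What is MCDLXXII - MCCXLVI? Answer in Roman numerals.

MCDLXXII = 1472
MCCXLVI = 1246
1472 - 1246 = 226

CCXXVI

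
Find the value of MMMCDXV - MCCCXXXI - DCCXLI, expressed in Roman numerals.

MMMCDXV = 3415, MCCCXXXI = 1331, DCCXLI = 741
3415 - 1331 = 2084
2084 - 741 = 1343

MCCCXLIII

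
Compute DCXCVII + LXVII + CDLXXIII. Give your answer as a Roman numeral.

DCXCVII = 697, LXVII = 67, CDLXXIII = 473
697 + 67 = 764
764 + 473 = 1237

MCCXXXVII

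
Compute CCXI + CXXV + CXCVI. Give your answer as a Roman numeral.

CCXI = 211, CXXV = 125, CXCVI = 196
211 + 125 = 336
336 + 196 = 532

DXXXII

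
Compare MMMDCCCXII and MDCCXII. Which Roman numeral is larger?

MMMDCCCXII = 3812
MDCCXII = 1712
3812 is larger

MMMDCCCXII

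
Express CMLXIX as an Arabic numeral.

CMLXIX: CM=900, L=50, X=10, IX=9
900 + 50 + 10 + 9 = 969

969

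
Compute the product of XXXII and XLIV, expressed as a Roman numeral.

XXXII = 32
XLIV = 44
32 × 44 = 1408

MCDVIII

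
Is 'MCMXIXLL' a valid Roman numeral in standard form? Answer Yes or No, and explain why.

'MCMXIXLL': L should not appear more than once

No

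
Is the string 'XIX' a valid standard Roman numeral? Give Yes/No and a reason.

'XIX': Check the rules: uses only the symbols I, V, X, L, C, D, M; no symbol is repeated more than three times in a row; V, L and D each appear at most once; the only place a smaller symbol precedes a larger one is the allowed subtractive pair IX, the symbol right after such a pair (if any) is smaller than the pair's first symbol, and otherwise the values never increase from left to right. Value: X (10) + IX (9) = 19. So it is a valid standard Roman numeral.

Yes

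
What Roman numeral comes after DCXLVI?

DCXLVI = 646, so the next integer is 646 + 1 = 647

DCXLVII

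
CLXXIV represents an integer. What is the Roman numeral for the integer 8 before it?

CLXXIV = 174
174 - 8 = 166

CLXVI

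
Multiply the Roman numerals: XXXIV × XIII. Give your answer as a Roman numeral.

XXXIV = 34
XIII = 13
34 × 13 = 442

CDXLII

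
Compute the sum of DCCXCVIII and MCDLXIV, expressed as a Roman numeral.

DCCXCVIII = 798
MCDLXIV = 1464
798 + 1464 = 2262

MMCCLXII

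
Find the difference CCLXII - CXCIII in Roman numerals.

CCLXII = 262
CXCIII = 193
262 - 193 = 69

LXIX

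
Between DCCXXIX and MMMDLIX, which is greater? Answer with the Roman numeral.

DCCXXIX = 729
MMMDLIX = 3559
3559 is larger

MMMDLIX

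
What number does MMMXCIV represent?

MMMXCIV: M=1000, M=1000, M=1000, XC=90, IV=4
1000 + 1000 + 1000 + 90 + 4 = 3094

3094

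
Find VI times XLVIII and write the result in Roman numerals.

VI = 6
XLVIII = 48
6 × 48 = 288

CCLXXXVIII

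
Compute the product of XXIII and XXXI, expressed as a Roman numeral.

XXIII = 23
XXXI = 31
23 × 31 = 713

DCCXIII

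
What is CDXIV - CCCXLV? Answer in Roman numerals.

CDXIV = 414
CCCXLV = 345
414 - 345 = 69

LXIX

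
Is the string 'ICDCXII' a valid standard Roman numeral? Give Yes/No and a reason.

'ICDCXII': Invalid subtractive combination: IC

No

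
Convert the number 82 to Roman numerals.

Convert 82 to Roman numerals:
  82 contains 1×50 (L)
  32 contains 3×10 (XXX)
  2 contains 2×1 (II)

LXXXII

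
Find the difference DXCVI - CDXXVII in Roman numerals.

DXCVI = 596
CDXXVII = 427
596 - 427 = 169

CLXIX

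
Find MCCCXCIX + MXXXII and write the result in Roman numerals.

MCCCXCIX = 1399
MXXXII = 1032
1399 + 1032 = 2431

MMCDXXXI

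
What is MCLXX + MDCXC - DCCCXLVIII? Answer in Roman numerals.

MCLXX = 1170, MDCXC = 1690, DCCCXLVIII = 848
1170 + 1690 = 2860
2860 - 848 = 2012

MMXII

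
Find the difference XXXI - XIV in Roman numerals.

XXXI = 31
XIV = 14
31 - 14 = 17

XVII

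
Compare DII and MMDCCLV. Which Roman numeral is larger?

DII = 502
MMDCCLV = 2755
2755 is larger

MMDCCLV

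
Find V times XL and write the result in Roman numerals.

V = 5
XL = 40
5 × 40 = 200

CC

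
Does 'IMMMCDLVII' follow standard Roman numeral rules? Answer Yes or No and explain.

'IMMMCDLVII': Invalid subtractive combination: IM

No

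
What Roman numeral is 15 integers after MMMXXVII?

MMMXXVII = 3027
3027 + 15 = 3042

MMMXLII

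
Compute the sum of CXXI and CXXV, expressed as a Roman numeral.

CXXI = 121
CXXV = 125
121 + 125 = 246

CCXLVI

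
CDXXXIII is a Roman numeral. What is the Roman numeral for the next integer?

CDXXXIII = 433, so the next integer is 433 + 1 = 434

CDXXXIV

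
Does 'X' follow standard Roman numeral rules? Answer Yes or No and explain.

'X': Check the rules: uses only the symbols I, V, X, L, C, D, M; no symbol is repeated more than three times in a row; V, L and D each appear at most once; no smaller symbol precedes a larger one (values never increase from left to right). Value: X = 10. So it is a valid standard Roman numeral.

Yes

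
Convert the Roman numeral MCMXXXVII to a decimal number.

MCMXXXVII: M=1000, CM=900, X=10, X=10, X=10, V=5, I=1, I=1
1000 + 900 + 10 + 10 + 10 + 5 + 1 + 1 = 1937

1937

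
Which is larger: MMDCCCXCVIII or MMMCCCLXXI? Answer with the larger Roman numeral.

MMDCCCXCVIII = 2898
MMMCCCLXXI = 3371
3371 is larger

MMMCCCLXXI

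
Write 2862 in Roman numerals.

Convert 2862 to Roman numerals:
  2862 contains 2×1000 (MM)
  862 contains 1×500 (D)
  362 contains 3×100 (CCC)
  62 contains 1×50 (L)
  12 contains 1×10 (X)
  2 contains 2×1 (II)

MMDCCCLXII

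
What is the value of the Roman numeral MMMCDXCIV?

MMMCDXCIV: M=1000, M=1000, M=1000, CD=400, XC=90, IV=4
1000 + 1000 + 1000 + 400 + 90 + 4 = 3494

3494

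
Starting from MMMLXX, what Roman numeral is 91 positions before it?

MMMLXX = 3070
3070 - 91 = 2979

MMCMLXXIX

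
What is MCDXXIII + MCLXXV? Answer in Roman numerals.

MCDXXIII = 1423
MCLXXV = 1175
1423 + 1175 = 2598

MMDXCVIII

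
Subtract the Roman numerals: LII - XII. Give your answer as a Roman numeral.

LII = 52
XII = 12
52 - 12 = 40

XL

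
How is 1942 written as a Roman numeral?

Convert 1942 to Roman numerals:
  1942 contains 1×1000 (M)
  942 contains 1×900 (CM)
  42 contains 1×40 (XL)
  2 contains 2×1 (II)

MCMXLII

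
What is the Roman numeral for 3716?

Convert 3716 to Roman numerals:
  3716 contains 3×1000 (MMM)
  716 contains 1×500 (D)
  216 contains 2×100 (CC)
  16 contains 1×10 (X)
  6 contains 1×5 (V)
  1 contains 1×1 (I)

MMMDCCXVI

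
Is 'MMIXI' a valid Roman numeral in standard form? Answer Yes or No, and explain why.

'MMIXI': I cannot come right after the subtractive pair IX: once I is subtracted in IX, the next symbol must be smaller than I

No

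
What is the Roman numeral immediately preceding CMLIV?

CMLIV = 954, so the previous integer is 954 - 1 = 953

CMLIII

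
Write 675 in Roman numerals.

Convert 675 to Roman numerals:
  675 contains 1×500 (D)
  175 contains 1×100 (C)
  75 contains 1×50 (L)
  25 contains 2×10 (XX)
  5 contains 1×5 (V)

DCLXXV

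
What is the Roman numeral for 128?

Convert 128 to Roman numerals:
  128 contains 1×100 (C)
  28 contains 2×10 (XX)
  8 contains 1×5 (V)
  3 contains 3×1 (III)

CXXVIII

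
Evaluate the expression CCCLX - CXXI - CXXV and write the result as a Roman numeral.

CCCLX = 360, CXXI = 121, CXXV = 125
360 - 121 = 239
239 - 125 = 114

CXIV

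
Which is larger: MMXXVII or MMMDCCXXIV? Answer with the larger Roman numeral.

MMXXVII = 2027
MMMDCCXXIV = 3724
3724 is larger

MMMDCCXXIV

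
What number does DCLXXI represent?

DCLXXI: D=500, C=100, L=50, X=10, X=10, I=1
500 + 100 + 50 + 10 + 10 + 1 = 671

671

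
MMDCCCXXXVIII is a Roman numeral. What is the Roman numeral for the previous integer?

MMDCCCXXXVIII = 2838, so the previous integer is 2838 - 1 = 2837

MMDCCCXXXVII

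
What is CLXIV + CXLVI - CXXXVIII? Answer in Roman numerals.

CLXIV = 164, CXLVI = 146, CXXXVIII = 138
164 + 146 = 310
310 - 138 = 172

CLXXII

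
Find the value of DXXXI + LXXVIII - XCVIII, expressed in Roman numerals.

DXXXI = 531, LXXVIII = 78, XCVIII = 98
531 + 78 = 609
609 - 98 = 511

DXI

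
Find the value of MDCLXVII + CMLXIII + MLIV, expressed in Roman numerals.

MDCLXVII = 1667, CMLXIII = 963, MLIV = 1054
1667 + 963 = 2630
2630 + 1054 = 3684

MMMDCLXXXIV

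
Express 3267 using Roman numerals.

Convert 3267 to Roman numerals:
  3267 contains 3×1000 (MMM)
  267 contains 2×100 (CC)
  67 contains 1×50 (L)
  17 contains 1×10 (X)
  7 contains 1×5 (V)
  2 contains 2×1 (II)

MMMCCLXVII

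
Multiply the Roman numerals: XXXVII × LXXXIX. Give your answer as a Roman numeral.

XXXVII = 37
LXXXIX = 89
37 × 89 = 3293

MMMCCXCIII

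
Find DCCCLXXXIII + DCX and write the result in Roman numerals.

DCCCLXXXIII = 883
DCX = 610
883 + 610 = 1493

MCDXCIII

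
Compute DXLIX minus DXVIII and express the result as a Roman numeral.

DXLIX = 549
DXVIII = 518
549 - 518 = 31

XXXI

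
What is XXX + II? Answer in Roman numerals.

XXX = 30
II = 2
30 + 2 = 32

XXXII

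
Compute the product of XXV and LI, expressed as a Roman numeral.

XXV = 25
LI = 51
25 × 51 = 1275

MCCLXXV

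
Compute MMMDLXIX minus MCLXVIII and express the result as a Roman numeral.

MMMDLXIX = 3569
MCLXVIII = 1168
3569 - 1168 = 2401

MMCDI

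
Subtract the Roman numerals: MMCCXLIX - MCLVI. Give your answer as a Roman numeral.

MMCCXLIX = 2249
MCLVI = 1156
2249 - 1156 = 1093

MXCIII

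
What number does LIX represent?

LIX: L=50, IX=9
50 + 9 = 59

59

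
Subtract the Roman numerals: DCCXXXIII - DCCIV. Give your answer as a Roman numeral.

DCCXXXIII = 733
DCCIV = 704
733 - 704 = 29

XXIX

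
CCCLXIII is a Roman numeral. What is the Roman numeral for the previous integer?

CCCLXIII = 363, so the previous integer is 363 - 1 = 362

CCCLXII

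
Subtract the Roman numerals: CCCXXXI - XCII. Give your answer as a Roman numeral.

CCCXXXI = 331
XCII = 92
331 - 92 = 239

CCXXXIX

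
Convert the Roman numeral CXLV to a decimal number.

CXLV: C=100, XL=40, V=5
100 + 40 + 5 = 145

145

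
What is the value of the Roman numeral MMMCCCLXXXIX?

MMMCCCLXXXIX: M=1000, M=1000, M=1000, C=100, C=100, C=100, L=50, X=10, X=10, X=10, IX=9
1000 + 1000 + 1000 + 100 + 100 + 100 + 50 + 10 + 10 + 10 + 9 = 3389

3389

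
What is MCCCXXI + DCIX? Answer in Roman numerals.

MCCCXXI = 1321
DCIX = 609
1321 + 609 = 1930

MCMXXX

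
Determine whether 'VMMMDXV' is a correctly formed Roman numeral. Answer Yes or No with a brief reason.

'VMMMDXV': V should not appear more than once

No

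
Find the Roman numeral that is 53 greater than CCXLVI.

CCXLVI = 246
246 + 53 = 299

CCXCIX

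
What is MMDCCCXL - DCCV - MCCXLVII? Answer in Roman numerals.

MMDCCCXL = 2840, DCCV = 705, MCCXLVII = 1247
2840 - 705 = 2135
2135 - 1247 = 888

DCCCLXXXVIII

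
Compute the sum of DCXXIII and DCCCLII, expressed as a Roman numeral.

DCXXIII = 623
DCCCLII = 852
623 + 852 = 1475

MCDLXXV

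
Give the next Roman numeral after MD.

MD = 1500; next is 1501

MDI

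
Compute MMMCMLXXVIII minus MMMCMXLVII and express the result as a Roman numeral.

MMMCMLXXVIII = 3978
MMMCMXLVII = 3947
3978 - 3947 = 31

XXXI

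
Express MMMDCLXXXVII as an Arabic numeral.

MMMDCLXXXVII: M=1000, M=1000, M=1000, D=500, C=100, L=50, X=10, X=10, X=10, V=5, I=1, I=1
1000 + 1000 + 1000 + 500 + 100 + 50 + 10 + 10 + 10 + 5 + 1 + 1 = 3687

3687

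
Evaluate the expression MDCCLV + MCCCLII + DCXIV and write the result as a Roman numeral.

MDCCLV = 1755, MCCCLII = 1352, DCXIV = 614
1755 + 1352 = 3107
3107 + 614 = 3721

MMMDCCXXI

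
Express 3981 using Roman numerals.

Convert 3981 to Roman numerals:
  3981 contains 3×1000 (MMM)
  981 contains 1×900 (CM)
  81 contains 1×50 (L)
  31 contains 3×10 (XXX)
  1 contains 1×1 (I)

MMMCMLXXXI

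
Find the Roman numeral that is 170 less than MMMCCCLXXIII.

MMMCCCLXXIII = 3373
3373 - 170 = 3203

MMMCCIII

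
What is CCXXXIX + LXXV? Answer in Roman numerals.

CCXXXIX = 239
LXXV = 75
239 + 75 = 314

CCCXIV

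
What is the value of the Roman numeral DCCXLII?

DCCXLII: D=500, C=100, C=100, XL=40, I=1, I=1
500 + 100 + 100 + 40 + 1 + 1 = 742

742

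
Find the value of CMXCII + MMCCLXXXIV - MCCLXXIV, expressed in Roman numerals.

CMXCII = 992, MMCCLXXXIV = 2284, MCCLXXIV = 1274
992 + 2284 = 3276
3276 - 1274 = 2002

MMII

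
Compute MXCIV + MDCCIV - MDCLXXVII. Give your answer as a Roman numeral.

MXCIV = 1094, MDCCIV = 1704, MDCLXXVII = 1677
1094 + 1704 = 2798
2798 - 1677 = 1121

MCXXI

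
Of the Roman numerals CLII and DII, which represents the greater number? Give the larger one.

CLII = 152
DII = 502
502 is larger

DII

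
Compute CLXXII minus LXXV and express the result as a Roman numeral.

CLXXII = 172
LXXV = 75
172 - 75 = 97

XCVII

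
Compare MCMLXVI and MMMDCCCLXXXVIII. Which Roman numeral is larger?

MCMLXVI = 1966
MMMDCCCLXXXVIII = 3888
3888 is larger

MMMDCCCLXXXVIII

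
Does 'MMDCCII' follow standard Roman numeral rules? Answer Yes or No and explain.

'MMDCCII': Check the rules: uses only the symbols I, V, X, L, C, D, M; no symbol is repeated more than three times in a row; V, L and D each appear at most once; no smaller symbol precedes a larger one (values never increase from left to right). Value: M (1000) + M (1000) + D (500) + C (100) + C (100) + I (1) + I (1) = 2702. So it is a valid standard Roman numeral.

Yes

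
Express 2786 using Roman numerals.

Convert 2786 to Roman numerals:
  2786 contains 2×1000 (MM)
  786 contains 1×500 (D)
  286 contains 2×100 (CC)
  86 contains 1×50 (L)
  36 contains 3×10 (XXX)
  6 contains 1×5 (V)
  1 contains 1×1 (I)

MMDCCLXXXVI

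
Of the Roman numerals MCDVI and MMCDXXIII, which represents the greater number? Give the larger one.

MCDVI = 1406
MMCDXXIII = 2423
2423 is larger

MMCDXXIII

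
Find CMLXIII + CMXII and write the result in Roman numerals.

CMLXIII = 963
CMXII = 912
963 + 912 = 1875

MDCCCLXXV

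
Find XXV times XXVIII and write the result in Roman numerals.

XXV = 25
XXVIII = 28
25 × 28 = 700

DCC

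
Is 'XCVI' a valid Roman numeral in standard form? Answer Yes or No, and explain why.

'XCVI': Check the rules: uses only the symbols I, V, X, L, C, D, M; no symbol is repeated more than three times in a row; V, L and D each appear at most once; the only place a smaller symbol precedes a larger one is the allowed subtractive pair XC, the symbol right after such a pair (if any) is smaller than the pair's first symbol, and otherwise the values never increase from left to right. Value: XC (90) + V (5) + I (1) = 96. So it is a valid standard Roman numeral.

Yes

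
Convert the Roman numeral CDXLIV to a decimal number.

CDXLIV: CD=400, XL=40, IV=4
400 + 40 + 4 = 444

444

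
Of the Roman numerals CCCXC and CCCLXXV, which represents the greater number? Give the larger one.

CCCXC = 390
CCCLXXV = 375
390 is larger

CCCXC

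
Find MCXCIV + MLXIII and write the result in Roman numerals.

MCXCIV = 1194
MLXIII = 1063
1194 + 1063 = 2257

MMCCLVII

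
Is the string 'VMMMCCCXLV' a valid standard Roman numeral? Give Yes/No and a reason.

'VMMMCCCXLV': V should not appear more than once

No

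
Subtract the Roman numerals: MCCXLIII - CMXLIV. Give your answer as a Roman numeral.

MCCXLIII = 1243
CMXLIV = 944
1243 - 944 = 299

CCXCIX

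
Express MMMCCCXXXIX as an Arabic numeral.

MMMCCCXXXIX: M=1000, M=1000, M=1000, C=100, C=100, C=100, X=10, X=10, X=10, IX=9
1000 + 1000 + 1000 + 100 + 100 + 100 + 10 + 10 + 10 + 9 = 3339

3339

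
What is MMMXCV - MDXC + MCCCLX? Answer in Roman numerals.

MMMXCV = 3095, MDXC = 1590, MCCCLX = 1360
3095 - 1590 = 1505
1505 + 1360 = 2865

MMDCCCLXV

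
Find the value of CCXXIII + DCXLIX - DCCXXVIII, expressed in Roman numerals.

CCXXIII = 223, DCXLIX = 649, DCCXXVIII = 728
223 + 649 = 872
872 - 728 = 144

CXLIV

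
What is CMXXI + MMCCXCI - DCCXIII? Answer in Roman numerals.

CMXXI = 921, MMCCXCI = 2291, DCCXIII = 713
921 + 2291 = 3212
3212 - 713 = 2499

MMCDXCIX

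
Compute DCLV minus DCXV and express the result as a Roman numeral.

DCLV = 655
DCXV = 615
655 - 615 = 40

XL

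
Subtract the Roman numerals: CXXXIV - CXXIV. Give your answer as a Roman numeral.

CXXXIV = 134
CXXIV = 124
134 - 124 = 10

X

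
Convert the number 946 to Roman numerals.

Convert 946 to Roman numerals:
  946 contains 1×900 (CM)
  46 contains 1×40 (XL)
  6 contains 1×5 (V)
  1 contains 1×1 (I)

CMXLVI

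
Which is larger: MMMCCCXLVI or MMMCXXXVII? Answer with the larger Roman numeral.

MMMCCCXLVI = 3346
MMMCXXXVII = 3137
3346 is larger

MMMCCCXLVI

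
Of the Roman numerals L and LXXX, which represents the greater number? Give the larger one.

L = 50
LXXX = 80
80 is larger

LXXX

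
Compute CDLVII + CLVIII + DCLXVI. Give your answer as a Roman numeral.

CDLVII = 457, CLVIII = 158, DCLXVI = 666
457 + 158 = 615
615 + 666 = 1281

MCCLXXXI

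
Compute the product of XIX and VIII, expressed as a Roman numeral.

XIX = 19
VIII = 8
19 × 8 = 152

CLII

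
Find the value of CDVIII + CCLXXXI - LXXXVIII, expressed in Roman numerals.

CDVIII = 408, CCLXXXI = 281, LXXXVIII = 88
408 + 281 = 689
689 - 88 = 601

DCI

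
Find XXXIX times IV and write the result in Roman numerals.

XXXIX = 39
IV = 4
39 × 4 = 156

CLVI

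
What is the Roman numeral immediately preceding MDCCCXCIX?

MDCCCXCIX = 1899; previous is 1898

MDCCCXCVIII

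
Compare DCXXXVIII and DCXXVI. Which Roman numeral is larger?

DCXXXVIII = 638
DCXXVI = 626
638 is larger

DCXXXVIII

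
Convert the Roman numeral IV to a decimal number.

IV: IV=4

4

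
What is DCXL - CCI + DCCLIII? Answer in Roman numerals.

DCXL = 640, CCI = 201, DCCLIII = 753
640 - 201 = 439
439 + 753 = 1192

MCXCII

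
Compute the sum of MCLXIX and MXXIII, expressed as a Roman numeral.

MCLXIX = 1169
MXXIII = 1023
1169 + 1023 = 2192

MMCXCII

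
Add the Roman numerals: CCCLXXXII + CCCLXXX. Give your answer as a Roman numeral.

CCCLXXXII = 382
CCCLXXX = 380
382 + 380 = 762

DCCLXII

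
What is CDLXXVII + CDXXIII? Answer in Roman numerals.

CDLXXVII = 477
CDXXIII = 423
477 + 423 = 900

CM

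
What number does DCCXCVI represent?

DCCXCVI: D=500, C=100, C=100, XC=90, V=5, I=1
500 + 100 + 100 + 90 + 5 + 1 = 796

796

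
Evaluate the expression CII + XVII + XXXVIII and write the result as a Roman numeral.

CII = 102, XVII = 17, XXXVIII = 38
102 + 17 = 119
119 + 38 = 157

CLVII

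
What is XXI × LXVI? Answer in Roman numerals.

XXI = 21
LXVI = 66
21 × 66 = 1386

MCCCLXXXVI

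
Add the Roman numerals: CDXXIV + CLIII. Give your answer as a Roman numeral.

CDXXIV = 424
CLIII = 153
424 + 153 = 577

DLXXVII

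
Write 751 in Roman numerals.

Convert 751 to Roman numerals:
  751 contains 1×500 (D)
  251 contains 2×100 (CC)
  51 contains 1×50 (L)
  1 contains 1×1 (I)

DCCLI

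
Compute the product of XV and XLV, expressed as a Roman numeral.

XV = 15
XLV = 45
15 × 45 = 675

DCLXXV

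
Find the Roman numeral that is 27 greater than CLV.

CLV = 155
155 + 27 = 182

CLXXXII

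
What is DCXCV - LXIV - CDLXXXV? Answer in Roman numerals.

DCXCV = 695, LXIV = 64, CDLXXXV = 485
695 - 64 = 631
631 - 485 = 146

CXLVI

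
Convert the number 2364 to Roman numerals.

Convert 2364 to Roman numerals:
  2364 contains 2×1000 (MM)
  364 contains 3×100 (CCC)
  64 contains 1×50 (L)
  14 contains 1×10 (X)
  4 contains 1×4 (IV)

MMCCCLXIV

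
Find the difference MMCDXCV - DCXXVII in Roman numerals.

MMCDXCV = 2495
DCXXVII = 627
2495 - 627 = 1868

MDCCCLXVIII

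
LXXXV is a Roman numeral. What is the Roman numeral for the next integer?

LXXXV = 85, so the next integer is 85 + 1 = 86

LXXXVI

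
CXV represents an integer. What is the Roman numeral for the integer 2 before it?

CXV = 115
115 - 2 = 113

CXIII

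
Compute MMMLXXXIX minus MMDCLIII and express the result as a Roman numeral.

MMMLXXXIX = 3089
MMDCLIII = 2653
3089 - 2653 = 436

CDXXXVI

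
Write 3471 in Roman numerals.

Convert 3471 to Roman numerals:
  3471 contains 3×1000 (MMM)
  471 contains 1×400 (CD)
  71 contains 1×50 (L)
  21 contains 2×10 (XX)
  1 contains 1×1 (I)

MMMCDLXXI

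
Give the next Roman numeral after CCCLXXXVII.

CCCLXXXVII = 387; next is 388

CCCLXXXVIII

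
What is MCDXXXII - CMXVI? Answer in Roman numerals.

MCDXXXII = 1432
CMXVI = 916
1432 - 916 = 516

DXVI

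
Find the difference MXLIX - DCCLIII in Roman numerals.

MXLIX = 1049
DCCLIII = 753
1049 - 753 = 296

CCXCVI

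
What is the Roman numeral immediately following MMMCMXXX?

MMMCMXXX = 3930, so the next integer is 3930 + 1 = 3931

MMMCMXXXI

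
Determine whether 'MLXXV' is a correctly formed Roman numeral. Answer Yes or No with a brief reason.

'MLXXV': Check the rules: uses only the symbols I, V, X, L, C, D, M; no symbol is repeated more than three times in a row; V, L and D each appear at most once; no smaller symbol precedes a larger one (values never increase from left to right). Value: M (1000) + L (50) + X (10) + X (10) + V (5) = 1075. So it is a valid standard Roman numeral.

Yes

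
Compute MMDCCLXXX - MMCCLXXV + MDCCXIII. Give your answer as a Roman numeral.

MMDCCLXXX = 2780, MMCCLXXV = 2275, MDCCXIII = 1713
2780 - 2275 = 505
505 + 1713 = 2218

MMCCXVIII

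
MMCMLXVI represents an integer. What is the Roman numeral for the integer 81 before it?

MMCMLXVI = 2966
2966 - 81 = 2885

MMDCCCLXXXV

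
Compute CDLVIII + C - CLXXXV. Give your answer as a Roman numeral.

CDLVIII = 458, C = 100, CLXXXV = 185
458 + 100 = 558
558 - 185 = 373

CCCLXXIII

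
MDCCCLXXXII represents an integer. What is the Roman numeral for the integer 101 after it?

MDCCCLXXXII = 1882
1882 + 101 = 1983

MCMLXXXIII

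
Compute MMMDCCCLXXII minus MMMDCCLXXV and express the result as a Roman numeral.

MMMDCCCLXXII = 3872
MMMDCCLXXV = 3775
3872 - 3775 = 97

XCVII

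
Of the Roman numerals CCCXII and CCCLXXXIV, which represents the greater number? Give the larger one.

CCCXII = 312
CCCLXXXIV = 384
384 is larger

CCCLXXXIV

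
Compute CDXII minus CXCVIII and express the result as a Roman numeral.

CDXII = 412
CXCVIII = 198
412 - 198 = 214

CCXIV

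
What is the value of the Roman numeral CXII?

CXII: C=100, X=10, I=1, I=1
100 + 10 + 1 + 1 = 112

112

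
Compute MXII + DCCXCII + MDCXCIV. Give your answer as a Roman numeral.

MXII = 1012, DCCXCII = 792, MDCXCIV = 1694
1012 + 792 = 1804
1804 + 1694 = 3498

MMMCDXCVIII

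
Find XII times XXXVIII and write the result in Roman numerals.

XII = 12
XXXVIII = 38
12 × 38 = 456

CDLVI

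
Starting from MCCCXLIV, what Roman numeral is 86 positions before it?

MCCCXLIV = 1344
1344 - 86 = 1258

MCCLVIII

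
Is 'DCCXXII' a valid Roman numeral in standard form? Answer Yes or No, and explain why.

'DCCXXII': Check the rules: uses only the symbols I, V, X, L, C, D, M; no symbol is repeated more than three times in a row; V, L and D each appear at most once; no smaller symbol precedes a larger one (values never increase from left to right). Value: D (500) + C (100) + C (100) + X (10) + X (10) + I (1) + I (1) = 722. So it is a valid standard Roman numeral.

Yes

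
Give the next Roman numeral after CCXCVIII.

CCXCVIII = 298; next is 299

CCXCIX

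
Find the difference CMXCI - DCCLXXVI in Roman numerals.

CMXCI = 991
DCCLXXVI = 776
991 - 776 = 215

CCXV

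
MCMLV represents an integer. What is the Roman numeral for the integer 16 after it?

MCMLV = 1955
1955 + 16 = 1971

MCMLXXI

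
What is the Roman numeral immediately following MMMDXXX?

MMMDXXX = 3530, so the next integer is 3530 + 1 = 3531

MMMDXXXI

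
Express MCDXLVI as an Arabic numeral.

MCDXLVI: M=1000, CD=400, XL=40, V=5, I=1
1000 + 400 + 40 + 5 + 1 = 1446

1446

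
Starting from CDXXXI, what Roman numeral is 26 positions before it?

CDXXXI = 431
431 - 26 = 405

CDV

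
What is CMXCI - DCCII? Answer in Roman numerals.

CMXCI = 991
DCCII = 702
991 - 702 = 289

CCLXXXIX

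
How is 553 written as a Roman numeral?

Convert 553 to Roman numerals:
  553 contains 1×500 (D)
  53 contains 1×50 (L)
  3 contains 3×1 (III)

DLIII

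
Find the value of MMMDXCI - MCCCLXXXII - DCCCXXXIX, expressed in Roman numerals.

MMMDXCI = 3591, MCCCLXXXII = 1382, DCCCXXXIX = 839
3591 - 1382 = 2209
2209 - 839 = 1370

MCCCLXX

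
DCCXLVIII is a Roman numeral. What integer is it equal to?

DCCXLVIII: D=500, C=100, C=100, XL=40, V=5, I=1, I=1, I=1
500 + 100 + 100 + 40 + 5 + 1 + 1 + 1 = 748

748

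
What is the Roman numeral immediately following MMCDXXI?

MMCDXXI = 2421, so the next integer is 2421 + 1 = 2422

MMCDXXII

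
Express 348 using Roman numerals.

Convert 348 to Roman numerals:
  348 contains 3×100 (CCC)
  48 contains 1×40 (XL)
  8 contains 1×5 (V)
  3 contains 3×1 (III)

CCCXLVIII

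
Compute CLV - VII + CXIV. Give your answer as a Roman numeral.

CLV = 155, VII = 7, CXIV = 114
155 - 7 = 148
148 + 114 = 262

CCLXII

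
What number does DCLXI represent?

DCLXI: D=500, C=100, L=50, X=10, I=1
500 + 100 + 50 + 10 + 1 = 661

661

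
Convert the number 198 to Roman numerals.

Convert 198 to Roman numerals:
  198 contains 1×100 (C)
  98 contains 1×90 (XC)
  8 contains 1×5 (V)
  3 contains 3×1 (III)

CXCVIII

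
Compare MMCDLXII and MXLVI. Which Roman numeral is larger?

MMCDLXII = 2462
MXLVI = 1046
2462 is larger

MMCDLXII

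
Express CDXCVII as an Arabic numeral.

CDXCVII: CD=400, XC=90, V=5, I=1, I=1
400 + 90 + 5 + 1 + 1 = 497

497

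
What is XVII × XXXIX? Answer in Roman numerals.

XVII = 17
XXXIX = 39
17 × 39 = 663

DCLXIII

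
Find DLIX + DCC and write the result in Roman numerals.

DLIX = 559
DCC = 700
559 + 700 = 1259

MCCLIX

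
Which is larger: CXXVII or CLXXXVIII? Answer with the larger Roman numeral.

CXXVII = 127
CLXXXVIII = 188
188 is larger

CLXXXVIII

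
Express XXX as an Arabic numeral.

XXX: X=10, X=10, X=10
10 + 10 + 10 = 30

30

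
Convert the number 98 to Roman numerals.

Convert 98 to Roman numerals:
  98 contains 1×90 (XC)
  8 contains 1×5 (V)
  3 contains 3×1 (III)

XCVIII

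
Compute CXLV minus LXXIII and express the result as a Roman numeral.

CXLV = 145
LXXIII = 73
145 - 73 = 72

LXXII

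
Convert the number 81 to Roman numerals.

Convert 81 to Roman numerals:
  81 contains 1×50 (L)
  31 contains 3×10 (XXX)
  1 contains 1×1 (I)

LXXXI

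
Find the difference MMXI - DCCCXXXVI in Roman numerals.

MMXI = 2011
DCCCXXXVI = 836
2011 - 836 = 1175

MCLXXV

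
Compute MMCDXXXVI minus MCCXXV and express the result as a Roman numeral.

MMCDXXXVI = 2436
MCCXXV = 1225
2436 - 1225 = 1211

MCCXI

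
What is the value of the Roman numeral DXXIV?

DXXIV: D=500, X=10, X=10, IV=4
500 + 10 + 10 + 4 = 524

524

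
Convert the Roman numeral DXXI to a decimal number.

DXXI: D=500, X=10, X=10, I=1
500 + 10 + 10 + 1 = 521

521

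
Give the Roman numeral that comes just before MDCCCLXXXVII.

MDCCCLXXXVII = 1887; previous is 1886

MDCCCLXXXVI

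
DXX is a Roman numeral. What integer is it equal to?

DXX: D=500, X=10, X=10
500 + 10 + 10 = 520

520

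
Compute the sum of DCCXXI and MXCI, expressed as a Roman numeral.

DCCXXI = 721
MXCI = 1091
721 + 1091 = 1812

MDCCCXII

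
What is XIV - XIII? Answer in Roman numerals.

XIV = 14
XIII = 13
14 - 13 = 1

I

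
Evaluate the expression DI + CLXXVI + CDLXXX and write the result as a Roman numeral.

DI = 501, CLXXVI = 176, CDLXXX = 480
501 + 176 = 677
677 + 480 = 1157

MCLVII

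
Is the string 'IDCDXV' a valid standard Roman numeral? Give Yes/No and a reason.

'IDCDXV': D should not appear more than once

No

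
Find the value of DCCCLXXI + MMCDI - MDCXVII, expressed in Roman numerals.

DCCCLXXI = 871, MMCDI = 2401, MDCXVII = 1617
871 + 2401 = 3272
3272 - 1617 = 1655

MDCLV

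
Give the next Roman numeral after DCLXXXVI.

DCLXXXVI = 686, so the next integer is 686 + 1 = 687

DCLXXXVII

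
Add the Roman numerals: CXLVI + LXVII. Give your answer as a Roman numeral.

CXLVI = 146
LXVII = 67
146 + 67 = 213

CCXIII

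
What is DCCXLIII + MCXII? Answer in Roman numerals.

DCCXLIII = 743
MCXII = 1112
743 + 1112 = 1855

MDCCCLV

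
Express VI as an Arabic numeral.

VI: V=5, I=1
5 + 1 = 6

6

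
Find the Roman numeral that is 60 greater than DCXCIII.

DCXCIII = 693
693 + 60 = 753

DCCLIII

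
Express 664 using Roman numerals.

Convert 664 to Roman numerals:
  664 contains 1×500 (D)
  164 contains 1×100 (C)
  64 contains 1×50 (L)
  14 contains 1×10 (X)
  4 contains 1×4 (IV)

DCLXIV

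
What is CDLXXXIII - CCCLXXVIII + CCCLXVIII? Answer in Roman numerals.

CDLXXXIII = 483, CCCLXXVIII = 378, CCCLXVIII = 368
483 - 378 = 105
105 + 368 = 473

CDLXXIII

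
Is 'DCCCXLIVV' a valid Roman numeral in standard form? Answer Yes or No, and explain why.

'DCCCXLIVV': V should not appear more than once

No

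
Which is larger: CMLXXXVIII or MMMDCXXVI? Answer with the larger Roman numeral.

CMLXXXVIII = 988
MMMDCXXVI = 3626
3626 is larger

MMMDCXXVI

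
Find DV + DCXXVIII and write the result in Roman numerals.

DV = 505
DCXXVIII = 628
505 + 628 = 1133

MCXXXIII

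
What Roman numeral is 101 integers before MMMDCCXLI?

MMMDCCXLI = 3741
3741 - 101 = 3640

MMMDCXL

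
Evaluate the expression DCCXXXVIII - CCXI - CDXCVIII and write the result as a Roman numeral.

DCCXXXVIII = 738, CCXI = 211, CDXCVIII = 498
738 - 211 = 527
527 - 498 = 29

XXIX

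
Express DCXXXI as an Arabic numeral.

DCXXXI: D=500, C=100, X=10, X=10, X=10, I=1
500 + 100 + 10 + 10 + 10 + 1 = 631

631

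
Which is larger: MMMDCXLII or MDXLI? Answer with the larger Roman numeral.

MMMDCXLII = 3642
MDXLI = 1541
3642 is larger

MMMDCXLII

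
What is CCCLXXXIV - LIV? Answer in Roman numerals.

CCCLXXXIV = 384
LIV = 54
384 - 54 = 330

CCCXXX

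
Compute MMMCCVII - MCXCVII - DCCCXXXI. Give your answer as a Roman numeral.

MMMCCVII = 3207, MCXCVII = 1197, DCCCXXXI = 831
3207 - 1197 = 2010
2010 - 831 = 1179

MCLXXIX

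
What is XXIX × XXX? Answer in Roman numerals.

XXIX = 29
XXX = 30
29 × 30 = 870

DCCCLXX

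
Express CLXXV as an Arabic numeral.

CLXXV: C=100, L=50, X=10, X=10, V=5
100 + 50 + 10 + 10 + 5 = 175

175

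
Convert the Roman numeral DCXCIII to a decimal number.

DCXCIII: D=500, C=100, XC=90, I=1, I=1, I=1
500 + 100 + 90 + 1 + 1 + 1 = 693

693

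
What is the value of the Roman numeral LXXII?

LXXII: L=50, X=10, X=10, I=1, I=1
50 + 10 + 10 + 1 + 1 = 72

72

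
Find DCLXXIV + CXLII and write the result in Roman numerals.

DCLXXIV = 674
CXLII = 142
674 + 142 = 816

DCCCXVI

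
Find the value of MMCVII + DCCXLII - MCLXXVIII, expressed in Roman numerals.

MMCVII = 2107, DCCXLII = 742, MCLXXVIII = 1178
2107 + 742 = 2849
2849 - 1178 = 1671

MDCLXXI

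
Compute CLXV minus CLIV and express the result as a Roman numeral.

CLXV = 165
CLIV = 154
165 - 154 = 11

XI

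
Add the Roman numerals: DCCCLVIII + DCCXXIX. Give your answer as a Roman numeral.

DCCCLVIII = 858
DCCXXIX = 729
858 + 729 = 1587

MDLXXXVII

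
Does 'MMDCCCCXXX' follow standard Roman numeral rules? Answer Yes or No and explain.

'MMDCCCCXXX': More than 3 consecutive C's

No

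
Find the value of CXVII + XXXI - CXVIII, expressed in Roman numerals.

CXVII = 117, XXXI = 31, CXVIII = 118
117 + 31 = 148
148 - 118 = 30

XXX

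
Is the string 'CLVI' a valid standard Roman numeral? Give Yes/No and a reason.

'CLVI': Check the rules: uses only the symbols I, V, X, L, C, D, M; no symbol is repeated more than three times in a row; V, L and D each appear at most once; no smaller symbol precedes a larger one (values never increase from left to right). Value: C (100) + L (50) + V (5) + I (1) = 156. So it is a valid standard Roman numeral.

Yes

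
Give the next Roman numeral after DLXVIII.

DLXVIII = 568, so the next integer is 568 + 1 = 569

DLXIX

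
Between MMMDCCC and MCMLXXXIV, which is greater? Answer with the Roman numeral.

MMMDCCC = 3800
MCMLXXXIV = 1984
3800 is larger

MMMDCCC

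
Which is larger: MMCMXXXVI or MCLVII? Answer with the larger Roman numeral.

MMCMXXXVI = 2936
MCLVII = 1157
2936 is larger

MMCMXXXVI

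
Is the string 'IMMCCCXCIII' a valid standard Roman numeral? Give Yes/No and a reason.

'IMMCCCXCIII': Invalid subtractive combination: IM

No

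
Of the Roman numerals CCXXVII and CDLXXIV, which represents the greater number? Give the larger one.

CCXXVII = 227
CDLXXIV = 474
474 is larger

CDLXXIV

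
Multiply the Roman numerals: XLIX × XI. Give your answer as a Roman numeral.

XLIX = 49
XI = 11
49 × 11 = 539

DXXXIX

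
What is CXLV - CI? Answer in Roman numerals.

CXLV = 145
CI = 101
145 - 101 = 44

XLIV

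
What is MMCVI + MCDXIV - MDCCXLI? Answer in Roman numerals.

MMCVI = 2106, MCDXIV = 1414, MDCCXLI = 1741
2106 + 1414 = 3520
3520 - 1741 = 1779

MDCCLXXIX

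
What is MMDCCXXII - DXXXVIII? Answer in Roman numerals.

MMDCCXXII = 2722
DXXXVIII = 538
2722 - 538 = 2184

MMCLXXXIV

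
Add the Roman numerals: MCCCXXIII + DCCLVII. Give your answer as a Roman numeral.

MCCCXXIII = 1323
DCCLVII = 757
1323 + 757 = 2080

MMLXXX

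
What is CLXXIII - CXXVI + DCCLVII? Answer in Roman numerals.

CLXXIII = 173, CXXVI = 126, DCCLVII = 757
173 - 126 = 47
47 + 757 = 804

DCCCIV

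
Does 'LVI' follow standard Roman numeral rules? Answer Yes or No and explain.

'LVI': Check the rules: uses only the symbols I, V, X, L, C, D, M; no symbol is repeated more than three times in a row; V, L and D each appear at most once; no smaller symbol precedes a larger one (values never increase from left to right). Value: L (50) + V (5) + I (1) = 56. So it is a valid standard Roman numeral.

Yes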